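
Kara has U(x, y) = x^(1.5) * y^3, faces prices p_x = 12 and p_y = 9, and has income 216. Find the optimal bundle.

MU_x = 1.5·√x·y^3 and MU_y = 3·x^(1.5)·y^2.
MRS = MU_x/MU_y = (0.5)·y/x.
Tangency: set MRS = p_x/p_y = 12/9 = 4/3.
So (0.5)·y/x = 4/3, i.e. y = (8/3)·x.
Substitute into the budget 12·x + 9·y = 216: 36·x = 216, so x* = 6.
Then y* = (8/3)·6 = 16.

x* = 6, y* = 16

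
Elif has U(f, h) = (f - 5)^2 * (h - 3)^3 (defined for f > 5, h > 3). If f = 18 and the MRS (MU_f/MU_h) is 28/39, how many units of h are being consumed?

h = 17

MU_f = 2·(f−5)·(h−3)^3, MU_h = 3·(f−5)^2·(h−3)^2.
MRS = (2/3)·(h−3)/(f−5).
Substitute f = 18: MRS = (h − 3)/19.5. Setting this equal to 28/39 gives h − 3 = (28/39)·19.5 = 14, so h = 17.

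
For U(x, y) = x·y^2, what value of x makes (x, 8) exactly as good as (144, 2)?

U(144, 2) = 576.
Set U(x, 8) = 576 and solve.
With y = 8: 8^2 = 64, so x = 576/64 = 9.
Check: U(9, 8) = 576.

x = 9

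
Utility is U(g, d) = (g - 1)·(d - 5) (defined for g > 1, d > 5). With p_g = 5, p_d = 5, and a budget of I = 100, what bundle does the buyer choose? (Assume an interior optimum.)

g* = 8, d* = 12

MU_g = (d−5), MU_d = (g−1).
MRS = (d−5)/(g−1).
Tangency: set MRS = p_g/p_d = 5/5 = 1.
So (d − 5)/(g − 1) = 1, i.e. (d − 5) = (g − 1).
Rewrite the budget in excess-of-subsistence terms: 5·(g − 1) + 5·(d − 5) = 100 − 5·1 − 5·5 = 70.
Substituting, 10·(g − 1) = 70, so g − 1 = 7 and g* = 8.
Then d − 5 = 7, so d* = 12.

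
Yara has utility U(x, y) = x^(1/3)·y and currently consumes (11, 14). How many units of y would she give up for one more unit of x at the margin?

MU_x = 1/3·x^(-2/3)·y and MU_y = x^(1/3).
MRS = MU_x/MU_y = (1/3)·y/x.
At (11, 14): MRS = 14/33.
The indifference curve has slope −14/33 at this bundle.

MRS = 14/33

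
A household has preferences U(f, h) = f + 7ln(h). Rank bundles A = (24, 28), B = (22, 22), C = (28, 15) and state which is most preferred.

Bundle A

Evaluate utility at each bundle:
U(A) = 47.325.
U(B) = 43.637.
U(C) = 46.956.
Highest utility is A, so A ≻ C ≻ B.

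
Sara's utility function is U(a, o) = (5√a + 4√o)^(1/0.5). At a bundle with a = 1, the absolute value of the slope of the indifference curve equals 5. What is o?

o = 16

For CES with ρ = 0.5, MRS = (5/4)·√(o/a).
Setting (5/4)·√(o/1) = 5 gives √(o/1) = 4, so o/1 = 16 and o = 16.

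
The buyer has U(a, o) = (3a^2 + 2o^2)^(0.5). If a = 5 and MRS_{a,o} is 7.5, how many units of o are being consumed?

For CES with ρ = 2, MRS = (3/2)·(o/a)^(-1).
Setting (3/2)·(o/5)^(-1) = 7.5 gives (o/5)^(-1) = 5, so o/5 = 0.2 and o = 1.

o = 1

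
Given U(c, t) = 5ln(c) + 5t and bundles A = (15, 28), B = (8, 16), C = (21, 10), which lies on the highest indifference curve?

Bundle A

Evaluate utility at each bundle:
U(A) = 153.540.
U(B) = 90.397.
U(C) = 65.223.
Highest utility is A, so A ≻ B ≻ C.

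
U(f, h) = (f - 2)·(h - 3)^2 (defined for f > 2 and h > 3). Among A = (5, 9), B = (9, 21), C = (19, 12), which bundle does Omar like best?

Evaluate utility at each bundle:
U(A) = 108.
U(B) = 2268.
U(C) = 1377.
Highest utility is B, so B ≻ C ≻ A.

Bundle B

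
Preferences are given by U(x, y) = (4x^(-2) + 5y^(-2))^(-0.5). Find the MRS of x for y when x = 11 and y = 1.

MRS = 4/6655

For CES with ρ = -2, MRS = (4/5)·(y/x)^3.
At (11, 1): MRS = 4/6655.
The indifference curve has slope −4/6655 at this bundle.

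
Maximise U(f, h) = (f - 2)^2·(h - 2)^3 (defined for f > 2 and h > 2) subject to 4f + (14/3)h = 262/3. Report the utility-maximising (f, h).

MU_f = 2·(f−2)·(h−2)^3, MU_h = 3·(f−2)^2·(h−2)^2.
MRS = (2/3)·(h−2)/(f−2).
Tangency: set MRS = p_f/p_h = 4/(14/3) = 6/7.
So (2/3)·(h − 2)/(f − 2) = 6/7, i.e. (h − 2) = (9/7)·(f − 2).
Rewrite the budget in excess-of-subsistence terms: 4·(f − 2) + (14/3)·(h − 2) = 262/3 − 4·2 − (14/3)·2 = 70.
Substituting, 10·(f − 2) = 70, so f − 2 = 7 and f* = 9.
Then h − 2 = (9/7)·7 = 9, so h* = 11.

f* = 9, h* = 11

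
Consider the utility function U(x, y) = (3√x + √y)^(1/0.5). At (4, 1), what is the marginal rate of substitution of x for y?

MRS = 1.5

For CES with ρ = 0.5, MRS = (3/1)·√(y/x).
At (4, 1): MRS = 1.5.
That is, one extra unit of x is worth 1.5 units of y at the margin.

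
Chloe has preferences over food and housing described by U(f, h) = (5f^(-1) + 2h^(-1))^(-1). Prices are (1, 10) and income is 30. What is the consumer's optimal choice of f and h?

f* = 10, h* = 2

For CES with ρ = -1, MRS = (5/2)·(h/f)^2.
Tangency: set MRS = p_f/p_h = 1/10 = 0.1.
So (h/f)^2 = 1/25; taking the square root, h/f = 0.2, i.e. h = 0.2·f.
Substitute into the budget 1·f + 10·h = 30: 3·f = 30, so f* = 10 and h* = 0.2·10 = 2.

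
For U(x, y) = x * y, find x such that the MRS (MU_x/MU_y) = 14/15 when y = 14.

MU_x = y and MU_y = x.
MRS = MU_x/MU_y = y/x.
Substitute y = 14: MRS = 14/x. Setting 14/x = 14/15 gives x = 14/(14/15) = 15.

x = 15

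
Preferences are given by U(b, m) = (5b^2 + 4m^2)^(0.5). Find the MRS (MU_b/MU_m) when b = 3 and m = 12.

MRS = 5/16

For CES with ρ = 2, MRS = (5/4)·(m/b)^(-1).
At (3, 12): MRS = 5/16.
That is, one extra unit of b is worth 5/16 units of m at the margin.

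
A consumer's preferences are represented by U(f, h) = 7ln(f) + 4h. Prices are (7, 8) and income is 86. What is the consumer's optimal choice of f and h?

f* = 2, h* = 9

MU_f = 7/f, MU_h = 4.
MRS = 7/f ÷ 4.
Tangency: set MRS = p_f/p_h = 7/8 = 0.875.
MRS depends only on f: 1.75/f = 0.875 ⇒ f* = 1.75/0.875 = 2.
From the budget, 8·h = 86 − 7·2 = 72, so h* = 9.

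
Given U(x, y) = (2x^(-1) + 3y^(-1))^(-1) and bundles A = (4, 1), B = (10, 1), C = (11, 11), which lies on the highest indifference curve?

Evaluate utility at each bundle:
U(A) = 0.286.
U(B) = 0.312.
U(C) = 2.200.
Highest utility is C, so C ≻ B ≻ A.

Bundle C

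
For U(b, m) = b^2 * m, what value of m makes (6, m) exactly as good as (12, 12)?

m = 48

U(12, 12) = 1728.
Set U(6, m) = 1728 and solve.
With b = 6: 6^2 = 36, so m = 1728/36 = 48.
Check: U(6, 48) = 1728.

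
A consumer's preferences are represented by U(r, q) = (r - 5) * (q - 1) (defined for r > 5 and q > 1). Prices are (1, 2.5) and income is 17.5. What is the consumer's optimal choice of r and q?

MU_r = (q−1), MU_q = (r−5).
MRS = (q−1)/(r−5).
Tangency: set MRS = p_r/p_q = 1/2.5 = 0.4.
So (q − 1)/(r − 5) = 0.4, i.e. (q − 1) = 0.4·(r − 5).
Rewrite the budget in excess-of-subsistence terms: 1·(r − 5) + 2.5·(q − 1) = 17.5 − 1·5 − 2.5·1 = 10.
Substituting, 2·(r − 5) = 10, so r − 5 = 5 and r* = 10.
Then q − 1 = 0.4·5 = 2, so q* = 3.

r* = 10, q* = 3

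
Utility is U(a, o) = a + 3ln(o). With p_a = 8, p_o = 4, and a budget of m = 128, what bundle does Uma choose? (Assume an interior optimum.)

MU_a = 1, MU_o = 3/o.
MRS = 1 ÷ (3/o).
Tangency: set MRS = p_a/p_o = 8/4 = 2.
MRS depends only on o: (1/3)·o = 2 ⇒ o* = 2/(1/3) = 6.
From the budget, 8·a = 128 − 4·6 = 104, so a* = 13.

a* = 13, o* = 6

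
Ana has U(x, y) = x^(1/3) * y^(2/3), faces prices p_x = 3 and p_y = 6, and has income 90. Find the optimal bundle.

x* = 10, y* = 10

MU_x = 1/3·x^(-2/3)·y^(2/3) and MU_y = 2/3·x^(1/3)·y^(-1/3).
MRS = MU_x/MU_y = (0.5)·y/x.
Tangency: set MRS = p_x/p_y = 3/6 = 0.5.
So (0.5)·y/x = 0.5, i.e. y = x.
Substitute into the budget 3·x + 6·y = 90: 9·x = 90, so x* = 10.
Then y* = 10.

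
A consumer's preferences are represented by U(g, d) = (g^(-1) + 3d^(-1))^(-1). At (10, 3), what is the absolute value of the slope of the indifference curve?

For CES with ρ = -1, MRS = (1/3)·(d/g)^2.
At (10, 3): MRS = 3/100.
That is, one extra unit of g is worth 3/100 units of d at the margin.

MRS = 3/100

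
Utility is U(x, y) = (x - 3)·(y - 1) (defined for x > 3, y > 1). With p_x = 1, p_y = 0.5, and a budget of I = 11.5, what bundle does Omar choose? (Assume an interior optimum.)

x* = 7, y* = 9

MU_x = (y−1), MU_y = (x−3).
MRS = (y−1)/(x−3).
Tangency: set MRS = p_x/p_y = 1/0.5 = 2.
So (y − 1)/(x − 3) = 2, i.e. (y − 1) = 2·(x − 3).
Rewrite the budget in excess-of-subsistence terms: 1·(x − 3) + 0.5·(y − 1) = 11.5 − 1·3 − 0.5·1 = 8.
Substituting, 2·(x − 3) = 8, so x − 3 = 4 and x* = 7.
Then y − 1 = 2·4 = 8, so y* = 9.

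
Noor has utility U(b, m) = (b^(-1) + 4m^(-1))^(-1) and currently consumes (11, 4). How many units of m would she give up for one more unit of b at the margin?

MRS = 4/121

For CES with ρ = -1, MRS = (1/4)·(m/b)^2.
At (11, 4): MRS = 4/121.
The indifference curve has slope −4/121 at this bundle.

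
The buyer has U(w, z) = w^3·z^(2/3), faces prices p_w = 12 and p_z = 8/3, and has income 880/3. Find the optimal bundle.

MU_w = 3·w^2·z^(2/3) and MU_z = 2/3·w^3·z^(-1/3).
MRS = MU_w/MU_z = (4.5)·z/w.
Tangency: set MRS = p_w/p_z = 12/(8/3) = 4.5.
So (4.5)·z/w = 4.5, i.e. z = w.
Substitute into the budget 12·w + (8/3)·z = 880/3: (44/3)·w = 880/3, so w* = 20.
Then z* = 20.

w* = 20, z* = 20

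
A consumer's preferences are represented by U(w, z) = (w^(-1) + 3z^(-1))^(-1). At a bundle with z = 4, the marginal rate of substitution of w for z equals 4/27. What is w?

w = 6

For CES with ρ = -1, MRS = (1/3)·(z/w)^2.
Setting (1/3)·(4/w)^2 = 4/27 gives (4/w)^2 = 4/9, so 4/w = 2/3 and w = 6.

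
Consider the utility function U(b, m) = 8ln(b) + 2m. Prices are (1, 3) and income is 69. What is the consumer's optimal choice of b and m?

b* = 12, m* = 19

MU_b = 8/b, MU_m = 2.
MRS = 8/b ÷ 2.
Tangency: set MRS = p_b/p_m = 1/3.
MRS depends only on b: 4/b = 1/3 ⇒ b* = 4/(1/3) = 12.
From the budget, 3·m = 69 − 1·12 = 57, so m* = 19.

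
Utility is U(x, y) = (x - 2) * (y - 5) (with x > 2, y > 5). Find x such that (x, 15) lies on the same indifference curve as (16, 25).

U(16, 25) = 280.
Set U(x, 15) = 280 and solve.
With y = 15: (15 − 5) = 10, so (x − 2) = 280/10 = 28.
So x = 2 + 28 = 30.
Check: U(30, 15) = 280.

x = 30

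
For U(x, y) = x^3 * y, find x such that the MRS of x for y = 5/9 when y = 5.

MU_x = 3·x^2·y and MU_y = x^3.
MRS = MU_x/MU_y = (3/1)·y/x.
Substitute y = 5: MRS = 15/x. Setting 15/x = 5/9 gives x = 15/(5/9) = 27.

x = 27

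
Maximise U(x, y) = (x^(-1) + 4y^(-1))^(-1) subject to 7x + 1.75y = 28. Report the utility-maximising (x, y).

x* = 2, y* = 8

For CES with ρ = -1, MRS = (1/4)·(y/x)^2.
Tangency: set MRS = p_x/p_y = 7/1.75 = 4.
So (y/x)^2 = 16; taking the square root, y/x = 4, i.e. y = 4·x.
Substitute into the budget 7·x + 1.75·y = 28: 14·x = 28, so x* = 2 and y* = 4·2 = 8.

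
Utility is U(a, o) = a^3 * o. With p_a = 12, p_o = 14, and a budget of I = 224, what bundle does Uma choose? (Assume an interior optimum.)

a* = 14, o* = 4

MU_a = 3·a^2·o and MU_o = a^3.
MRS = MU_a/MU_o = (3/1)·o/a.
Tangency: set MRS = p_a/p_o = 12/14 = 6/7.
So (3/1)·o/a = 6/7, i.e. o = (2/7)·a.
Substitute into the budget 12·a + 14·o = 224: 16·a = 224, so a* = 14.
Then o* = (2/7)·14 = 4.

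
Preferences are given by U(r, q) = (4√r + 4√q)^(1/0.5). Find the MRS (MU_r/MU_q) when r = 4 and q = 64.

MRS = 4

For CES with ρ = 0.5, MRS = √(q/r).
At (4, 64): MRS = 4.
So at (4, 64) the consumer would give up 4 units of q for one more unit of r.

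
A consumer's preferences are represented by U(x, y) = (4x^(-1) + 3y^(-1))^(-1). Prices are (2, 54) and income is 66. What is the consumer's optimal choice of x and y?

For CES with ρ = -1, MRS = (4/3)·(y/x)^2.
Tangency: set MRS = p_x/p_y = 2/54 = 1/27.
So (y/x)^2 = 1/36; taking the square root, y/x = 1/6, i.e. y = (1/6)·x.
Substitute into the budget 2·x + 54·y = 66: 11·x = 66, so x* = 6 and y* = (1/6)·6 = 1.

x* = 6, y* = 1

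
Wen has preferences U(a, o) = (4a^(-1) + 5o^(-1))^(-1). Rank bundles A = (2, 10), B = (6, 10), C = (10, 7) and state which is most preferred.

Bundle C

Evaluate utility at each bundle:
U(A) = 0.400.
U(B) = 0.857.
U(C) = 0.897.
Highest utility is C, so C ≻ B ≻ A.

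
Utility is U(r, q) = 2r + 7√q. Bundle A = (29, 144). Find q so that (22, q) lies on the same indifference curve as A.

q = 196

U(29, 144) = 142.
Set U(22, q) = 142 and solve.
With r = 22: 7√q = 142 − 2·22 = 98, so √q = 14 and q = 196.
Check: U(22, 196) = 142.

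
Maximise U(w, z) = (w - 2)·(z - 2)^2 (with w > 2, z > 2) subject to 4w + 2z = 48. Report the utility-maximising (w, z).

MU_w = (z−2)^2, MU_z = 2·(w−2)·(z−2).
MRS = (1/2)·(z−2)/(w−2).
Tangency: set MRS = p_w/p_z = 4/2 = 2.
So (1/2)·(z − 2)/(w − 2) = 2, i.e. (z − 2) = 4·(w − 2).
Rewrite the budget in excess-of-subsistence terms: 4·(w − 2) + 2·(z − 2) = 48 − 4·2 − 2·2 = 36.
Substituting, 12·(w − 2) = 36, so w − 2 = 3 and w* = 5.
Then z − 2 = 4·3 = 12, so z* = 14.

w* = 5, z* = 14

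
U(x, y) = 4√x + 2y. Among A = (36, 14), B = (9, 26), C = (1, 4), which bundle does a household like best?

Bundle B

Evaluate utility at each bundle:
U(A) = 52.000.
U(B) = 64.000.
U(C) = 12.000.
Highest utility is B, so B ≻ A ≻ C.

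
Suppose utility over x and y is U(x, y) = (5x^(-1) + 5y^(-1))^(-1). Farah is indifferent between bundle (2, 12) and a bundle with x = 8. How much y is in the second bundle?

y = 24/11

U depends on (x, y) only through S = 5x^(-1) + 5y^(-1), so equal utility means equal S. At (2, 12): S = 35/12.
With x = 8: 5·8^(-1) = 0.625, so 5y^(-1) = 35/12 − 0.625 = 55/24, i.e. y^(-1) = 11/24.
Hence y = 1/(11/24) = 24/11.
Check: U(8, 24/11) = 0.3429.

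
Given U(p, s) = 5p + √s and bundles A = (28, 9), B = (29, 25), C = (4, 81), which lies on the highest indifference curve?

Evaluate utility at each bundle:
U(A) = 143.000.
U(B) = 150.000.
U(C) = 29.000.
Highest utility is B, so B ≻ A ≻ C.

Bundle B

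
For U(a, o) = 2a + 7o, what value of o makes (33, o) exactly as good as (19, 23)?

U(19, 23) = 199.
Set U(33, o) = 199 and solve.
2·33 + 7o = 199 ⇒ 7o = 133 ⇒ o = 19.
Check: U(33, 19) = 199.

o = 19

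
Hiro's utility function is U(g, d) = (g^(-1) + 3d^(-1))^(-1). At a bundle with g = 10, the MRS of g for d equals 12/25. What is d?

d = 12

For CES with ρ = -1, MRS = (1/3)·(d/g)^2.
Setting (1/3)·(d/10)^2 = 12/25 gives (d/10)^2 = 36/25, so d/10 = 1.2 and d = 12.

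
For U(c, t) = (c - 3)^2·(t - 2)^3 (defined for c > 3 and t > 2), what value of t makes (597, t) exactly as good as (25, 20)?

U(25, 20) = 2822688.
Set U(597, t) = 2822688 and solve.
With c = 597: (597 − 3)^2 = 352836, so (t − 2)^3 = 2822688/352836 = 8.
Taking the cube root (with t > 2): t − 2 = 2, so t = 4.
Check: U(597, 4) = 2822688.

t = 4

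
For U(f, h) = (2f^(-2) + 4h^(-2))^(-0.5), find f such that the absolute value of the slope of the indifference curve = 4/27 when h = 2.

f = 3

For CES with ρ = -2, MRS = (2/4)·(h/f)^3.
Setting (2/4)·(2/f)^3 = 4/27 gives (2/f)^3 = 8/27, so 2/f = 2/3 and f = 3.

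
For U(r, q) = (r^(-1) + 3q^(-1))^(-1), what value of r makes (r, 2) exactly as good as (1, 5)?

r = 10

U depends on (r, q) only through S = r^(-1) + 3q^(-1), so equal utility means equal S. At (1, 5): S = 1.6.
With q = 2: 3·2^(-1) = 1.5, so r^(-1) = 1.6 − 1.5 = 0.1.
Hence r = 1/0.1 = 10.
Check: U(10, 2) = 0.625.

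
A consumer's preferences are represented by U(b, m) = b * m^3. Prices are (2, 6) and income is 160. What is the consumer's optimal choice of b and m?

b* = 20, m* = 20

MU_b = m^3 and MU_m = 3·b·m^2.
MRS = MU_b/MU_m = (1/3)·m/b.
Tangency: set MRS = p_b/p_m = 2/6 = 1/3.
So (1/3)·m/b = 1/3, i.e. m = b.
Substitute into the budget 2·b + 6·m = 160: 8·b = 160, so b* = 20.
Then m* = 20.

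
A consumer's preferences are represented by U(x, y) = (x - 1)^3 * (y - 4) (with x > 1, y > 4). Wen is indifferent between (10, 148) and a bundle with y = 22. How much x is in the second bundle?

U(10, 148) = 104976.
Set U(x, 22) = 104976 and solve.
With y = 22: (22 − 4) = 18, so (x − 1)^3 = 104976/18 = 5832.
Taking the cube root (with x > 1): x − 1 = 18, so x = 19.
Check: U(19, 22) = 104976.

x = 19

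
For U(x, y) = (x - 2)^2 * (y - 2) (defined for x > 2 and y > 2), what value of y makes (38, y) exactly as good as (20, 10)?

U(20, 10) = 2592.
Set U(38, y) = 2592 and solve.
With x = 38: (38 − 2)^2 = 1296, so (y − 2) = 2592/1296 = 2.
So y = 2 + 2 = 4.
Check: U(38, 4) = 2592.

y = 4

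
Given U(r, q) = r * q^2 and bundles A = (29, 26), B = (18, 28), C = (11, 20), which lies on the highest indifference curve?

Evaluate utility at each bundle:
U(A) = 19604.
U(B) = 14112.
U(C) = 4400.
Highest utility is A, so A ≻ B ≻ C.

Bundle A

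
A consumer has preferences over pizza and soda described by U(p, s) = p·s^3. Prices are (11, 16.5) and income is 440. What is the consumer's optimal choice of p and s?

p* = 10, s* = 20

MU_p = s^3 and MU_s = 3·p·s^2.
MRS = MU_p/MU_s = (1/3)·s/p.
Tangency: set MRS = p_p/p_s = 11/16.5 = 2/3.
So (1/3)·s/p = 2/3, i.e. s = 2·p.
Substitute into the budget 11·p + 16.5·s = 440: 44·p = 440, so p* = 10.
Then s* = 2·10 = 20.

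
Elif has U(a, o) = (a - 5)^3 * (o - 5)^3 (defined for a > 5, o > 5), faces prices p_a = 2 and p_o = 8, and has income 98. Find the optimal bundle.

MU_a = 3·(a−5)^2·(o−5)^3, MU_o = 3·(a−5)^3·(o−5)^2.
MRS = (o−5)/(a−5).
Tangency: set MRS = p_a/p_o = 2/8 = 0.25.
So (o − 5)/(a − 5) = 0.25, i.e. (o − 5) = 0.25·(a − 5).
Rewrite the budget in excess-of-subsistence terms: 2·(a − 5) + 8·(o − 5) = 98 − 2·5 − 8·5 = 48.
Substituting, 4·(a − 5) = 48, so a − 5 = 12 and a* = 17.
Then o − 5 = 0.25·12 = 3, so o* = 8.

a* = 17, o* = 8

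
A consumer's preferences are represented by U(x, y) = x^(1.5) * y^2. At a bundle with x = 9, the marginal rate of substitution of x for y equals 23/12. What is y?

MU_x = 1.5·√x·y^2 and MU_y = 2·x^(1.5)·y.
MRS = MU_x/MU_y = (0.75)·y/x.
Substitute x = 9: MRS = y/12. Setting y/12 = 23/12 gives y = (23/12)·12 = 23.

y = 23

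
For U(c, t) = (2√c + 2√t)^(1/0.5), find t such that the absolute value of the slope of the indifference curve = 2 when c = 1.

t = 4

For CES with ρ = 0.5, MRS = √(t/c).
Setting √(t/1) = 2 gives t/1 = 4 and t = 4.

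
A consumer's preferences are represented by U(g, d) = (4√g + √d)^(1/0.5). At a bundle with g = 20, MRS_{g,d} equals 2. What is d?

d = 5

For CES with ρ = 0.5, MRS = (4/1)·√(d/g).
Setting (4/1)·√(d/20) = 2 gives √(d/20) = 0.5, so d/20 = 0.25 and d = 5.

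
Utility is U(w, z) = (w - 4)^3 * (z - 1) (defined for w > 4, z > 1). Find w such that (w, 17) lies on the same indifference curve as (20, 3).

U(20, 3) = 8192.
Set U(w, 17) = 8192 and solve.
With z = 17: (17 − 1) = 16, so (w − 4)^3 = 8192/16 = 512.
Taking the cube root (with w > 4): w − 4 = 8, so w = 12.
Check: U(12, 17) = 8192.

w = 12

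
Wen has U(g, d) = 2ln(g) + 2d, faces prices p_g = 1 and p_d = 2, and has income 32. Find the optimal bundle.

MU_g = 2/g, MU_d = 2.
MRS = 2/g ÷ 2.
Tangency: set MRS = p_g/p_d = 1/2 = 0.5.
MRS depends only on g: 1/g = 0.5 ⇒ g* = 1/0.5 = 2.
From the budget, 2·d = 32 − 1·2 = 30, so d* = 15.

g* = 2, d* = 15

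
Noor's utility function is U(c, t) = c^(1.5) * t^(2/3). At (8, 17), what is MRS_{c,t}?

MRS = 153/32

MU_c = 1.5·√c·t^(2/3) and MU_t = 2/3·c^(1.5)·t^(-1/3).
MRS = MU_c/MU_t = (2.25)·t/c.
At (8, 17): MRS = 153/32.
The indifference curve has slope −153/32 at this bundle.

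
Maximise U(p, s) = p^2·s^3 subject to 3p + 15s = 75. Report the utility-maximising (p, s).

p* = 10, s* = 3

MU_p = 2·p·s^3 and MU_s = 3·p^2·s^2.
MRS = MU_p/MU_s = (2/3)·s/p.
Tangency: set MRS = p_p/p_s = 3/15 = 0.2.
So (2/3)·s/p = 0.2, i.e. s = 0.3·p.
Substitute into the budget 3·p + 15·s = 75: 7.5·p = 75, so p* = 10.
Then s* = 0.3·10 = 3.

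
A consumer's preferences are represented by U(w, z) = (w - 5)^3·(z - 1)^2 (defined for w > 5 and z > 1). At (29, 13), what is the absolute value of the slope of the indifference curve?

MU_w = 3·(w−5)^2·(z−1)^2, MU_z = 2·(w−5)^3·(z−1).
MRS = (3/2)·(z−1)/(w−5).
At (29, 13): MRS = 0.75.
The indifference curve has slope −0.75 at this bundle.

MRS = 0.75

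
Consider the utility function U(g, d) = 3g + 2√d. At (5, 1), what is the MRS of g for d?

MU_g = 3, MU_d = 2/(2√d).
MRS = 3 ÷ (2/(2√d)).
At (5, 1): MRS = 3.
The indifference curve has slope −3 at this bundle.

MRS = 3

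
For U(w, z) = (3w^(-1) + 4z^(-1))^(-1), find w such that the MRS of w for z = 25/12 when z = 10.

w = 6

For CES with ρ = -1, MRS = (3/4)·(z/w)^2.
Setting (3/4)·(10/w)^2 = 25/12 gives (10/w)^2 = 25/9, so 10/w = 5/3 and w = 6.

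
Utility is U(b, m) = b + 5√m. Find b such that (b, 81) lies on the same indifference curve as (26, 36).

b = 11

U(26, 36) = 56.
Set U(b, 81) = 56 and solve.
With m = 81: √81 = 9, so b = 56 − 5·9 = 11.
Check: U(11, 81) = 56.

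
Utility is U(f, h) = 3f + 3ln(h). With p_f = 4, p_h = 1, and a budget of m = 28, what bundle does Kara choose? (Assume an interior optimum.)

MU_f = 3, MU_h = 3/h.
MRS = 3 ÷ (3/h).
Tangency: set MRS = p_f/p_h = 4/1 = 4.
MRS depends only on h: h = 4 ⇒ h* = 4.
From the budget, 4·f = 28 − 1·4 = 24, so f* = 6.

f* = 6, h* = 4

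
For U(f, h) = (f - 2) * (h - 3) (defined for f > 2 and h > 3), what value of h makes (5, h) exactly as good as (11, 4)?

h = 6

U(11, 4) = 9.
Set U(5, h) = 9 and solve.
With f = 5: (5 − 2) = 3, so (h − 3) = 9/3 = 3.
So h = 3 + 3 = 6.
Check: U(5, 6) = 9.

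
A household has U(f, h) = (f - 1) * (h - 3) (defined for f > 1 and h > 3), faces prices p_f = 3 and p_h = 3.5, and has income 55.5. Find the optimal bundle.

MU_f = (h−3), MU_h = (f−1).
MRS = (h−3)/(f−1).
Tangency: set MRS = p_f/p_h = 3/3.5 = 6/7.
So (h − 3)/(f − 1) = 6/7, i.e. (h − 3) = (6/7)·(f − 1).
Rewrite the budget in excess-of-subsistence terms: 3·(f − 1) + 3.5·(h − 3) = 55.5 − 3·1 − 3.5·3 = 42.
Substituting, 6·(f − 1) = 42, so f − 1 = 7 and f* = 8.
Then h − 3 = (6/7)·7 = 6, so h* = 9.

f* = 8, h* = 9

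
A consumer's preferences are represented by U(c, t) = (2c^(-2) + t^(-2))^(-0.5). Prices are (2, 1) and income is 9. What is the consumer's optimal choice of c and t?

For CES with ρ = -2, MRS = (2/1)·(t/c)^3.
Tangency: set MRS = p_c/p_t = 2/1 = 2.
So (t/c)^3 = 1; taking the cube root, t/c = 1, i.e. t = c.
Substitute into the budget 2·c + 1·t = 9: 3·c = 9, so c* = 3 and t* = 3.

c* = 3, t* = 3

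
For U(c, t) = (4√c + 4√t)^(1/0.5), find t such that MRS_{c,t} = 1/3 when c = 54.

For CES with ρ = 0.5, MRS = √(t/c).
Setting √(t/54) = 1/3 gives t/54 = 1/9 and t = 6.

t = 6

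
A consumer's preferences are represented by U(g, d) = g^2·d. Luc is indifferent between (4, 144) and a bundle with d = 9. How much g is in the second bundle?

g = 16

U(4, 144) = 2304.
Set U(g, 9) = 2304 and solve.
With d = 9: g^2 = 2304/9 = 256; taking the square root, g = 16.
Check: U(16, 9) = 2304.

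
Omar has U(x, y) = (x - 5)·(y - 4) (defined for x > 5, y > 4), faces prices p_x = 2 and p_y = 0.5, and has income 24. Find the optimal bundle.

MU_x = (y−4), MU_y = (x−5).
MRS = (y−4)/(x−5).
Tangency: set MRS = p_x/p_y = 2/0.5 = 4.
So (y − 4)/(x − 5) = 4, i.e. (y − 4) = 4·(x − 5).
Rewrite the budget in excess-of-subsistence terms: 2·(x − 5) + 0.5·(y − 4) = 24 − 2·5 − 0.5·4 = 12.
Substituting, 4·(x − 5) = 12, so x − 5 = 3 and x* = 8.
Then y − 4 = 4·3 = 12, so y* = 16.

x* = 8, y* = 16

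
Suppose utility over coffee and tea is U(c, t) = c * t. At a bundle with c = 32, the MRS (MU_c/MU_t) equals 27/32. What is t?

t = 27

MU_c = t and MU_t = c.
MRS = MU_c/MU_t = t/c.
Substitute c = 32: MRS = t/32. Setting t/32 = 27/32 gives t = (27/32)·32 = 27.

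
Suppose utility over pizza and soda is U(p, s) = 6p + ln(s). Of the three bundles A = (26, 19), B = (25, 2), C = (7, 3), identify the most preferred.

Bundle A

Evaluate utility at each bundle:
U(A) = 158.944.
U(B) = 150.693.
U(C) = 43.099.
Highest utility is A, so A ≻ B ≻ C.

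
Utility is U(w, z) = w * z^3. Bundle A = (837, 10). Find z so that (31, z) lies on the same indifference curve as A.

z = 30

U(837, 10) = 837000.
Set U(31, z) = 837000 and solve.
With w = 31: z^3 = 837000/31 = 27000; taking the cube root, z = 30.
Check: U(31, 30) = 837000.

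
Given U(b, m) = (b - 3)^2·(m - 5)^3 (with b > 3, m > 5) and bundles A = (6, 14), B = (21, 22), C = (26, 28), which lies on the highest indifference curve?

Evaluate utility at each bundle:
U(A) = 6561.
U(B) = 1591812.
U(C) = 6436343.
Highest utility is C, so C ≻ B ≻ A.

Bundle C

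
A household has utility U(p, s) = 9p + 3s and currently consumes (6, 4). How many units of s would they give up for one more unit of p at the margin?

MRS = 3

MU_p = 9, MU_s = 3, so MRS = 9/3 = 3 at every bundle.
At (6, 4): MRS = 3.
The indifference curve has slope −3 at this bundle.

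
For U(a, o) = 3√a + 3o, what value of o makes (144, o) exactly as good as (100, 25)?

o = 23

U(100, 25) = 105.
Set U(144, o) = 105 and solve.
With a = 144: √144 = 12, so 3o = 105 − 3·12 = 69 and o = 23.
Check: U(144, 23) = 105.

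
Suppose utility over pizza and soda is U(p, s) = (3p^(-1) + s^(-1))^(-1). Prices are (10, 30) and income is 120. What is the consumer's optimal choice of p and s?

For CES with ρ = -1, MRS = (3/1)·(s/p)^2.
Tangency: set MRS = p_p/p_s = 10/30 = 1/3.
So (s/p)^2 = 1/9; taking the square root, s/p = 1/3, i.e. s = (1/3)·p.
Substitute into the budget 10·p + 30·s = 120: 20·p = 120, so p* = 6 and s* = (1/3)·6 = 2.

p* = 6, s* = 2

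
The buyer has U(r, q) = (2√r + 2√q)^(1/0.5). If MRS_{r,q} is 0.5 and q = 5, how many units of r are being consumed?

For CES with ρ = 0.5, MRS = √(q/r).
Setting √(5/r) = 0.5 gives 5/r = 0.25 and r = 20.

r = 20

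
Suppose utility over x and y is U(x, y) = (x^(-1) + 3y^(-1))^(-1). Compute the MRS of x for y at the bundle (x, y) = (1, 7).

For CES with ρ = -1, MRS = (1/3)·(y/x)^2.
At (1, 7): MRS = 49/3.
That is, one extra unit of x is worth 49/3 units of y at the margin.

MRS = 49/3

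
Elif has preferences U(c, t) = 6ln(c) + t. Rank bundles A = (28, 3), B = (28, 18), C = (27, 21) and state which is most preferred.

Evaluate utility at each bundle:
U(A) = 22.993.
U(B) = 37.993.
U(C) = 40.775.
Highest utility is C, so C ≻ B ≻ A.

Bundle C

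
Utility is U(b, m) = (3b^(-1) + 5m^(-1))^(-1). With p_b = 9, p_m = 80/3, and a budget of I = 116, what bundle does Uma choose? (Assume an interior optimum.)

For CES with ρ = -1, MRS = (3/5)·(m/b)^2.
Tangency: set MRS = p_b/p_m = 9/(80/3) = 27/80.
So (m/b)^2 = 9/16; taking the square root, m/b = 0.75, i.e. m = 0.75·b.
Substitute into the budget 9·b + (80/3)·m = 116: 29·b = 116, so b* = 4 and m* = 0.75·4 = 3.

b* = 4, m* = 3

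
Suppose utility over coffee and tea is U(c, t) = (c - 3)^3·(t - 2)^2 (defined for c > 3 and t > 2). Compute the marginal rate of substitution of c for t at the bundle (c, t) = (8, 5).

MU_c = 3·(c−3)^2·(t−2)^2, MU_t = 2·(c−3)^3·(t−2).
MRS = (3/2)·(t−2)/(c−3).
At (8, 5): MRS = 0.9.
So at (8, 5) the consumer would give up 0.9 units of t for one more unit of c.

MRS = 0.9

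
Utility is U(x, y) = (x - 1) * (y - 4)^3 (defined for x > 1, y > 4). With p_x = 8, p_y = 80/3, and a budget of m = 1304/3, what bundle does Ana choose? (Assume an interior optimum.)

MU_x = (y−4)^3, MU_y = 3·(x−1)·(y−4)^2.
MRS = (1/3)·(y−4)/(x−1).
Tangency: set MRS = p_x/p_y = 8/(80/3) = 0.3.
So (1/3)·(y − 4)/(x − 1) = 0.3, i.e. (y − 4) = 0.9·(x − 1).
Rewrite the budget in excess-of-subsistence terms: 8·(x − 1) + (80/3)·(y − 4) = 1304/3 − 8·1 − (80/3)·4 = 320.
Substituting, 32·(x − 1) = 320, so x − 1 = 10 and x* = 11.
Then y − 4 = 0.9·10 = 9, so y* = 13.

x* = 11, y* = 13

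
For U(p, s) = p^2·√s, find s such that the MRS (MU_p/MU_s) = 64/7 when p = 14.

MU_p = 2·p·√s and MU_s = 0.5·p^2·s^(-0.5).
MRS = MU_p/MU_s = (4)·s/p.
Substitute p = 14: MRS = s/3.5. Setting s/3.5 = 64/7 gives s = (64/7)·3.5 = 32.

s = 32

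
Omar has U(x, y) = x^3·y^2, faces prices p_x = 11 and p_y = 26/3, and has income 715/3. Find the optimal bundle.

MU_x = 3·x^2·y^2 and MU_y = 2·x^3·y.
MRS = MU_x/MU_y = (3/2)·y/x.
Tangency: set MRS = p_x/p_y = 11/(26/3) = 33/26.
So (3/2)·y/x = 33/26, i.e. y = (11/13)·x.
Substitute into the budget 11·x + (26/3)·y = 715/3: (55/3)·x = 715/3, so x* = 13.
Then y* = (11/13)·13 = 11.

x* = 13, y* = 11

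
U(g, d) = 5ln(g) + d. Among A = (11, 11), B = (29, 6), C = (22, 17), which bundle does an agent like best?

Bundle C

Evaluate utility at each bundle:
U(A) = 22.989.
U(B) = 22.836.
U(C) = 32.455.
Highest utility is C, so C ≻ A ≻ B.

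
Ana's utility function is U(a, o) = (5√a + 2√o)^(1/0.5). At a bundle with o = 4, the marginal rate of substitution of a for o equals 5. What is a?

a = 1

For CES with ρ = 0.5, MRS = (5/2)·√(o/a).
Setting (5/2)·√(4/a) = 5 gives √(4/a) = 2, so 4/a = 4 and a = 1.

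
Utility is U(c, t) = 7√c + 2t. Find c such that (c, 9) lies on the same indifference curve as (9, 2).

U(9, 2) = 25.
Set U(c, 9) = 25 and solve.
With t = 9: 7√c = 25 − 2·9 = 7, so √c = 1 and c = 1.
Check: U(1, 9) = 25.

c = 1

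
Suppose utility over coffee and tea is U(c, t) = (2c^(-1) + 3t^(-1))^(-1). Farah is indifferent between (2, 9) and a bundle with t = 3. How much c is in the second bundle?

c = 6

U depends on (c, t) only through S = 2c^(-1) + 3t^(-1), so equal utility means equal S. At (2, 9): S = 4/3.
With t = 3: 3·3^(-1) = 1, so 2c^(-1) = 4/3 − 1 = 1/3, i.e. c^(-1) = 1/6.
Hence c = 1/(1/6) = 6.
Check: U(6, 3) = 0.75.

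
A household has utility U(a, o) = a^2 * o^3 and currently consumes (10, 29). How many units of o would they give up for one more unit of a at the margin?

MRS = 29/15

MU_a = 2·a·o^3 and MU_o = 3·a^2·o^2.
MRS = MU_a/MU_o = (2/3)·o/a.
At (10, 29): MRS = 29/15.
That is, one extra unit of a is worth 29/15 units of o at the margin.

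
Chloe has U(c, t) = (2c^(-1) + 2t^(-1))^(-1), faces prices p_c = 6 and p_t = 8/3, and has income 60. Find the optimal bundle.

For CES with ρ = -1, MRS = (t/c)^2.
Tangency: set MRS = p_c/p_t = 6/(8/3) = 2.25.
So (t/c)^2 = 2.25; taking the square root, t/c = 1.5, i.e. t = 1.5·c.
Substitute into the budget 6·c + (8/3)·t = 60: 10·c = 60, so c* = 6 and t* = 1.5·6 = 9.

c* = 6, t* = 9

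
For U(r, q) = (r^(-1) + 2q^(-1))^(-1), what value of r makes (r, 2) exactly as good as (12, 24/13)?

r = 6

U depends on (r, q) only through S = r^(-1) + 2q^(-1), so equal utility means equal S. At (12, 24/13): S = 7/6.
With q = 2: 2·2^(-1) = 1, so r^(-1) = 7/6 − 1 = 1/6.
Hence r = 1/(1/6) = 6.
Check: U(6, 2) = 0.8571.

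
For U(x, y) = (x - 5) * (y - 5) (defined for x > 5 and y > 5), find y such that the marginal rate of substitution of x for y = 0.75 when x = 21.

y = 17

MU_x = (y−5), MU_y = (x−5).
MRS = (y−5)/(x−5).
Substitute x = 21: MRS = (y − 5)/16. Setting this equal to 0.75 gives y − 5 = 0.75·16 = 12, so y = 17.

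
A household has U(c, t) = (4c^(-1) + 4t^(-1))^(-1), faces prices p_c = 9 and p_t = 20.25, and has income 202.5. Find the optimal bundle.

For CES with ρ = -1, MRS = (t/c)^2.
Tangency: set MRS = p_c/p_t = 9/20.25 = 4/9.
So (t/c)^2 = 4/9; taking the square root, t/c = 2/3, i.e. t = (2/3)·c.
Substitute into the budget 9·c + 20.25·t = 202.5: 22.5·c = 202.5, so c* = 9 and t* = (2/3)·9 = 6.

c* = 9, t* = 6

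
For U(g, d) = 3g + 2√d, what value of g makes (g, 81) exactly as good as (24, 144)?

g = 26

U(24, 144) = 96.
Set U(g, 81) = 96 and solve.
With d = 81: √81 = 9, so 3g = 96 − 2·9 = 78 and g = 26.
Check: U(26, 81) = 96.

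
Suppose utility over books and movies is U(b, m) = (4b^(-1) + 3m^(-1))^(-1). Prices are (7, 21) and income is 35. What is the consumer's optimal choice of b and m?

b* = 2, m* = 1

For CES with ρ = -1, MRS = (4/3)·(m/b)^2.
Tangency: set MRS = p_b/p_m = 7/21 = 1/3.
So (m/b)^2 = 0.25; taking the square root, m/b = 0.5, i.e. m = 0.5·b.
Substitute into the budget 7·b + 21·m = 35: 17.5·b = 35, so b* = 2 and m* = 0.5·2 = 1.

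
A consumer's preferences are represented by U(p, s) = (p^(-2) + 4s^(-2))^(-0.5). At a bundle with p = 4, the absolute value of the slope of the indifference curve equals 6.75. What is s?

s = 12

For CES with ρ = -2, MRS = (1/4)·(s/p)^3.
Setting (1/4)·(s/4)^3 = 6.75 gives (s/4)^3 = 27, so s/4 = 3 and s = 12.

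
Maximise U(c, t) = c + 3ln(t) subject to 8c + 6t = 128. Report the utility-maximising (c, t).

c* = 13, t* = 4

MU_c = 1, MU_t = 3/t.
MRS = 1 ÷ (3/t).
Tangency: set MRS = p_c/p_t = 8/6 = 4/3.
MRS depends only on t: (1/3)·t = 4/3 ⇒ t* = (4/3)/(1/3) = 4.
From the budget, 8·c = 128 − 6·4 = 104, so c* = 13.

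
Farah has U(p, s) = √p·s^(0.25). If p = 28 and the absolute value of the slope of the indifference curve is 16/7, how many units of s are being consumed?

MU_p = 0.5·p^(-0.5)·s^(0.25) and MU_s = 0.25·√p·s^(-0.75).
MRS = MU_p/MU_s = (2)·s/p.
Substitute p = 28: MRS = s/14. Setting s/14 = 16/7 gives s = (16/7)·14 = 32.

s = 32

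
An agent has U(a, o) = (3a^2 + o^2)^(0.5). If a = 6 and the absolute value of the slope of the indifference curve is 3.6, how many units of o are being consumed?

o = 5

For CES with ρ = 2, MRS = (3/1)·(o/a)^(-1).
Setting (3/1)·(o/6)^(-1) = 3.6 gives (o/6)^(-1) = 1.2, so o/6 = 5/6 and o = 5.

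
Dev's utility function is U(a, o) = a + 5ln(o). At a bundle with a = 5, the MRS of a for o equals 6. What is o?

MU_a = 1, MU_o = 5/o.
MRS = 1 ÷ (5/o).
MRS depends only on o: 0.2·o = 6 ⇒ o = 6/0.2 = 30.

o = 30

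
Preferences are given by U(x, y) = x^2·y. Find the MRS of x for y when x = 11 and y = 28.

MU_x = 2·x·y and MU_y = x^2.
MRS = MU_x/MU_y = (2/1)·y/x.
At (11, 28): MRS = 56/11.
The indifference curve has slope −56/11 at this bundle.

MRS = 56/11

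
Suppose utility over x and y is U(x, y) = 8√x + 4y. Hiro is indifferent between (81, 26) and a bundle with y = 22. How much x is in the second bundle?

x = 121

U(81, 26) = 176.
Set U(x, 22) = 176 and solve.
With y = 22: 8√x = 176 − 4·22 = 88, so √x = 11 and x = 121.
Check: U(121, 22) = 176.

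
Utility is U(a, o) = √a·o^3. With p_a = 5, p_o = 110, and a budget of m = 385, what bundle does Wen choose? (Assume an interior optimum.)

MU_a = 0.5·a^(-0.5)·o^3 and MU_o = 3·√a·o^2.
MRS = MU_a/MU_o = (1/6)·o/a.
Tangency: set MRS = p_a/p_o = 5/110 = 1/22.
So (1/6)·o/a = 1/22, i.e. o = (3/11)·a.
Substitute into the budget 5·a + 110·o = 385: 35·a = 385, so a* = 11.
Then o* = (3/11)·11 = 3.

a* = 11, o* = 3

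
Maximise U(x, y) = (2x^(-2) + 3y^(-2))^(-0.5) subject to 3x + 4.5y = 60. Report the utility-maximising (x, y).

For CES with ρ = -2, MRS = (2/3)·(y/x)^3.
Tangency: set MRS = p_x/p_y = 3/4.5 = 2/3.
So (y/x)^3 = 1; taking the cube root, y/x = 1, i.e. y = x.
Substitute into the budget 3·x + 4.5·y = 60: 7.5·x = 60, so x* = 8 and y* = 8.

x* = 8, y* = 8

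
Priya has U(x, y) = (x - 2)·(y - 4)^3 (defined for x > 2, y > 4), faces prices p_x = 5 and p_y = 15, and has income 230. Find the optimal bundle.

MU_x = (y−4)^3, MU_y = 3·(x−2)·(y−4)^2.
MRS = (1/3)·(y−4)/(x−2).
Tangency: set MRS = p_x/p_y = 5/15 = 1/3.
So (1/3)·(y − 4)/(x − 2) = 1/3, i.e. (y − 4) = (x − 2).
Rewrite the budget in excess-of-subsistence terms: 5·(x − 2) + 15·(y − 4) = 230 − 5·2 − 15·4 = 160.
Substituting, 20·(x − 2) = 160, so x − 2 = 8 and x* = 10.
Then y − 4 = 8, so y* = 12.

x* = 10, y* = 12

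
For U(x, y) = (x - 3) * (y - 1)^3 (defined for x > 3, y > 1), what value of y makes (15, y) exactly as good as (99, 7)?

y = 13

U(99, 7) = 20736.
Set U(15, y) = 20736 and solve.
With x = 15: (15 − 3) = 12, so (y − 1)^3 = 20736/12 = 1728.
Taking the cube root (with y > 1): y − 1 = 12, so y = 13.
Check: U(15, 13) = 20736.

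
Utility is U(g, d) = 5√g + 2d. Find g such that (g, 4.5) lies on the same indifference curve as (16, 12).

U(16, 12) = 44.
Set U(g, 4.5) = 44 and solve.
With d = 4.5: 5√g = 44 − 2·4.5 = 35, so √g = 7 and g = 49.
Check: U(49, 4.5) = 44.

g = 49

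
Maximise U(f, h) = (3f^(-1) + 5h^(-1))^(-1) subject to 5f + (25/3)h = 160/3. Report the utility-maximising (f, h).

f* = 4, h* = 4

For CES with ρ = -1, MRS = (3/5)·(h/f)^2.
Tangency: set MRS = p_f/p_h = 5/(25/3) = 0.6.
So (h/f)^2 = 1; taking the square root, h/f = 1, i.e. h = f.
Substitute into the budget 5·f + (25/3)·h = 160/3: (40/3)·f = 160/3, so f* = 4 and h* = 4.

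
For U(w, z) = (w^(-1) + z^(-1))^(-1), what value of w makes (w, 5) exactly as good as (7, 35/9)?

w = 5

U depends on (w, z) only through S = w^(-1) + z^(-1), so equal utility means equal S. At (7, 35/9): S = 0.4.
With z = 5: 5^(-1) = 0.2, so w^(-1) = 0.4 − 0.2 = 0.2.
Hence w = 1/0.2 = 5.
Check: U(5, 5) = 2.5.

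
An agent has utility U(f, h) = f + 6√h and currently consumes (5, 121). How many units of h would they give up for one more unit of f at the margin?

MRS = 11/3

MU_f = 1, MU_h = 6/(2√h).
MRS = 1 ÷ (6/(2√h)).
At (5, 121): MRS = 11/3.
The indifference curve has slope −11/3 at this bundle.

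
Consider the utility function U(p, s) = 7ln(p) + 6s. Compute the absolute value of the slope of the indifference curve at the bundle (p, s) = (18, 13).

MRS = 7/108

MU_p = 7/p, MU_s = 6.
MRS = 7/p ÷ 6.
At (18, 13): MRS = 7/108.
That is, one extra unit of p is worth 7/108 units of s at the margin.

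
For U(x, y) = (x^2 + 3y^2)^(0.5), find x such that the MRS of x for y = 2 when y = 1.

For CES with ρ = 2, MRS = (1/3)·(y/x)^(-1).
Setting (1/3)·(1/x)^(-1) = 2 gives (1/x)^(-1) = 6, so 1/x = 1/6 and x = 6.

x = 6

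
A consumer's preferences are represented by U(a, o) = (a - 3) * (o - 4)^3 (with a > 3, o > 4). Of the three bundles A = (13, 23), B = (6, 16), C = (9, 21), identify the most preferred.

Evaluate utility at each bundle:
U(A) = 68590.
U(B) = 5184.
U(C) = 29478.
Highest utility is A, so A ≻ C ≻ B.

Bundle A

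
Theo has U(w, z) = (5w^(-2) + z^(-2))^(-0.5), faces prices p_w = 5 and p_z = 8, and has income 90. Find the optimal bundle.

w* = 10, z* = 5

For CES with ρ = -2, MRS = (5/1)·(z/w)^3.
Tangency: set MRS = p_w/p_z = 5/8 = 0.625.
So (z/w)^3 = 0.125; taking the cube root, z/w = 0.5, i.e. z = 0.5·w.
Substitute into the budget 5·w + 8·z = 90: 9·w = 90, so w* = 10 and z* = 0.5·10 = 5.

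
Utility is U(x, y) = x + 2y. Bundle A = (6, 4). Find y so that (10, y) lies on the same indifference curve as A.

U(6, 4) = 14.
Set U(10, y) = 14 and solve.
10 + 2y = 14 ⇒ 2y = 4 ⇒ y = 2.
Check: U(10, 2) = 14.

y = 2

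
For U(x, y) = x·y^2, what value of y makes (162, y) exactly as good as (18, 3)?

y = 1

U(18, 3) = 162.
Set U(162, y) = 162 and solve.
With x = 162: y^2 = 162/162 = 1; taking the square root, y = 1.
Check: U(162, 1) = 162.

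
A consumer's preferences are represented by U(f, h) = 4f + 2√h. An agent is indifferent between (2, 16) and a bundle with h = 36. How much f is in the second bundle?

U(2, 16) = 16.
Set U(f, 36) = 16 and solve.
With h = 36: √36 = 6, so 4f = 16 − 2·6 = 4 and f = 1.
Check: U(1, 36) = 16.

f = 1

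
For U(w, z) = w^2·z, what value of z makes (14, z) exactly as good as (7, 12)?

U(7, 12) = 588.
Set U(14, z) = 588 and solve.
With w = 14: 14^2 = 196, so z = 588/196 = 3.
Check: U(14, 3) = 588.

z = 3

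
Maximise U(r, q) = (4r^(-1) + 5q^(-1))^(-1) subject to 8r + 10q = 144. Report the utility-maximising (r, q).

For CES with ρ = -1, MRS = (4/5)·(q/r)^2.
Tangency: set MRS = p_r/p_q = 8/10 = 0.8.
So (q/r)^2 = 1; taking the square root, q/r = 1, i.e. q = r.
Substitute into the budget 8·r + 10·q = 144: 18·r = 144, so r* = 8 and q* = 8.

r* = 8, q* = 8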